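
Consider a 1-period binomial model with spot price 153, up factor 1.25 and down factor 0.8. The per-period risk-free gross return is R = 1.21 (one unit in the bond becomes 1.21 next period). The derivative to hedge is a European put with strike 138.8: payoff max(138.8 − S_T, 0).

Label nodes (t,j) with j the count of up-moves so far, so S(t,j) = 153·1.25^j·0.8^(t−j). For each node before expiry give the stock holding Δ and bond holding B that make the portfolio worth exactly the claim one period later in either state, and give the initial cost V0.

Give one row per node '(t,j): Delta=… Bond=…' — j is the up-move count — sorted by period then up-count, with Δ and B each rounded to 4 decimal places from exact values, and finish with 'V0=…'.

No-arbitrage ⇒ martingale measure with p* = (R−d)/(u−d) = 0.9111.
Terminal payoffs: V(1,0)=16.4000, V(1,1)=0.0000
(0,0): S=153.0000. Δ = (V_up−V_dn)/(S_up−S_dn) = (0.0000−16.4000)/(191.2500−122.4000) = -0.2382. V = [p*·0.0000 + (1−p*)·16.4000]/1.21 = 1.2048. B = V − Δ·S = 37.6492.
Each (Δ,B) replicates both successor values, so the strategy is self-financing and V0 is arbitrage-free.

(0,0): Delta=-0.2382 Bond=37.6492
V0=1.2048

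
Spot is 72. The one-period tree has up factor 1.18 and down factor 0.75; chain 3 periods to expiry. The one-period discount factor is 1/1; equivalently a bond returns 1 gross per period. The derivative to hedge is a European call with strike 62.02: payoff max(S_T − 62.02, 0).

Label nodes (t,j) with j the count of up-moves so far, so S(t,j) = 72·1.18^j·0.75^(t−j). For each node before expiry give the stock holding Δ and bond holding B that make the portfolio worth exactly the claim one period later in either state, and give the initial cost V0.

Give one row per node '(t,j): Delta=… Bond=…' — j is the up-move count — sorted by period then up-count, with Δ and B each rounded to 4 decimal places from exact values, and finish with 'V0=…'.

(0,0): Delta=0.6777 Bond=-32.1448
(1,0): Delta=0.3297 Bond=-13.3548
(1,1): Delta=0.8369 Bond=-45.6736
(2,0): Delta=0.0000 Bond=0.0000
(2,1): Delta=0.4806 Bond=-22.9702
(2,2): Delta=1.0000 Bond=-62.0200
V0=16.6504

Under the risk-neutral measure, an up-move has probability p* = (R−d)/(u−d) = 0.5814 and values discount at R = 1.
Terminal values V(3,·): V(3,0)=0.0000, V(3,1)=0.0000, V(3,2)=13.1696, V(3,3)=56.2783
  t=2,j=0: stock 40.5000 → up 47.7900 (V=0.0000), down 30.3750 (V=0.0000). Price 0.0000; hedge Δ=0.0000, bond B=0.0000.
  t=2,j=1: stock 63.7200 → up 75.1896 (V=13.1696), down 47.7900 (V=0.0000). Price 7.6567; hedge Δ=0.4806, bond B=-22.9702.
  t=2,j=2: stock 100.2528 → up 118.2983 (V=56.2783), down 75.1896 (V=13.1696). Price 38.2328; hedge Δ=1.0000, bond B=-62.0200.
  t=1,j=0: stock 54.0000 → up 63.7200 (V=7.6567), down 40.5000 (V=0.0000). Price 4.4516; hedge Δ=0.3297, bond B=-13.3548.
  t=1,j=1: stock 84.9600 → up 100.2528 (V=38.2328), down 63.7200 (V=7.6567). Price 25.4335; hedge Δ=0.8369, bond B=-45.6736.
  t=0,j=0: stock 72.0000 → up 84.9600 (V=25.4335), down 54.0000 (V=4.4516). Price 16.6504; hedge Δ=0.6777, bond B=-32.1448.
Each (Δ,B) replicates both successor values, so the strategy is self-financing and V0 is arbitrage-free.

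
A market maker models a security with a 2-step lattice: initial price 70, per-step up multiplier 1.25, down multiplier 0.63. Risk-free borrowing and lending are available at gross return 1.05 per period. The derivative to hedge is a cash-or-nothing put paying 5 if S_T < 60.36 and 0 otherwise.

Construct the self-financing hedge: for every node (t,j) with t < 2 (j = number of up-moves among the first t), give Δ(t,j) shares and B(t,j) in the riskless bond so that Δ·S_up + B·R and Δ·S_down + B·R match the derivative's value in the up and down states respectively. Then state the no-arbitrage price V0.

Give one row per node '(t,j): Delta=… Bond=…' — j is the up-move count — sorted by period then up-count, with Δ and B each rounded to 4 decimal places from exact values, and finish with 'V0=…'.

(0,0): Delta=-0.0743 Bond=7.6569
(1,0): Delta=0.0000 Bond=4.7619
(1,1): Delta=-0.0922 Bond=9.6006
V0=2.4540

Since d<R<u, set p* = (R−d)/(u−d) = 0.6774; price each node as the discounted p*-expectation of its children.
Payoff layer (t=2): V(2,0)=5.0000, V(2,1)=5.0000, V(2,2)=0.0000
  t=1,j=0: stock 44.1000 → up 55.1250 (V=5.0000), down 27.7830 (V=5.0000). Price 4.7619; hedge Δ=0.0000, bond B=4.7619.
  t=1,j=1: stock 87.5000 → up 109.3750 (V=0.0000), down 55.1250 (V=5.0000). Price 1.5361; hedge Δ=-0.0922, bond B=9.6006.
  t=0,j=0: stock 70.0000 → up 87.5000 (V=1.5361), down 44.1000 (V=4.7619). Price 2.4540; hedge Δ=-0.0743, bond B=7.6569.
Check: Δ(0,0)·S0 + B(0,0) = 2.4540 = V0.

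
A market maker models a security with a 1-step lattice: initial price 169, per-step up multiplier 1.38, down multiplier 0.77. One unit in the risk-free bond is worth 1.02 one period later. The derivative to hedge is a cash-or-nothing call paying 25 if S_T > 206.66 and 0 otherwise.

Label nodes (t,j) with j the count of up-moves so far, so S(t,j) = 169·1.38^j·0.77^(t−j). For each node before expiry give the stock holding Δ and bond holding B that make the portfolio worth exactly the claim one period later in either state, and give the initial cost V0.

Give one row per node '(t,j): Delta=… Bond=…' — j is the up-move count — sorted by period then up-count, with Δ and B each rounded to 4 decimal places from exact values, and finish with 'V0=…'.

Under the risk-neutral measure, an up-move has probability p* = (R−d)/(u−d) = 0.4098 and values discount at R = 1.02.
Terminal values V(1,·): V(1,0)=0.0000, V(1,1)=25.0000
Node (0,0) S=169.0000: V=(p*·25.0000+(1−p*)·0.0000)/1.02=10.0450; Δ=(25.0000−0.0000)/(233.2200−130.1300)=0.2425; B=V−Δ·S=-30.9386
Self-financing check: at every node Δ·S+B equals the discounted successor values.

(0,0): Delta=0.2425 Bond=-30.9386
V0=10.0450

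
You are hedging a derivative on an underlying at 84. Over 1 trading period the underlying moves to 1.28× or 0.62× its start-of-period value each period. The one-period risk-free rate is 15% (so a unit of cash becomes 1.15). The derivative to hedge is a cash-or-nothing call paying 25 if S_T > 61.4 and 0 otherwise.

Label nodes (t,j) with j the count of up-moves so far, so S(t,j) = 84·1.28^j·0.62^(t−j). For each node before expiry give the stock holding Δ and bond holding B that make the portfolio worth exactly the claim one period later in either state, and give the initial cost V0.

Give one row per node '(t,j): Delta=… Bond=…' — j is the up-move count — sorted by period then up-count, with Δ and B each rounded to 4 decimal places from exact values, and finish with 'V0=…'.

(0,0): Delta=0.4509 Bond=-20.4216
V0=17.4572

Under the risk-neutral measure, an up-move has probability p* = (R−d)/(u−d) = 0.8030 and values discount at R = 1.15.
Terminal payoffs: V(1,0)=0.0000, V(1,1)=25.0000
Node (0,0) S=84.0000: V=(p*·25.0000+(1−p*)·0.0000)/1.15=17.4572; Δ=(25.0000−0.0000)/(107.5200−52.0800)=0.4509; B=V−Δ·S=-20.4216
Check: Δ(0,0)·S0 + B(0,0) = 17.4572 = V0.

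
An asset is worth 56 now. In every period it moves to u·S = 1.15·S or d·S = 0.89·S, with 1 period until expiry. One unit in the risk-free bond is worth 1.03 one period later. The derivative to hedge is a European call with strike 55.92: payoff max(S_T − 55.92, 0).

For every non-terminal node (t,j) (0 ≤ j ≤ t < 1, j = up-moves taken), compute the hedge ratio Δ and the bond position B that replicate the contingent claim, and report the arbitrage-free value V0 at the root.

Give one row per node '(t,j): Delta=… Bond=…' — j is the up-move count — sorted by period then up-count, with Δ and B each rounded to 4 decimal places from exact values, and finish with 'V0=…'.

Since d<R<u, set p* = (R−d)/(u−d) = 0.5385; price each node as the discounted p*-expectation of its children.
Terminal values V(1,·): V(1,0)=0.0000, V(1,1)=8.4800
Node (0,0) S=56.0000: V=(p*·8.4800+(1−p*)·0.0000)/1.03=4.4332; Δ=(8.4800−0.0000)/(64.4000−49.8400)=0.5824; B=V−Δ·S=-28.1822
Check: Δ(0,0)·S0 + B(0,0) = 4.4332 = V0.

(0,0): Delta=0.5824 Bond=-28.1822
V0=4.4332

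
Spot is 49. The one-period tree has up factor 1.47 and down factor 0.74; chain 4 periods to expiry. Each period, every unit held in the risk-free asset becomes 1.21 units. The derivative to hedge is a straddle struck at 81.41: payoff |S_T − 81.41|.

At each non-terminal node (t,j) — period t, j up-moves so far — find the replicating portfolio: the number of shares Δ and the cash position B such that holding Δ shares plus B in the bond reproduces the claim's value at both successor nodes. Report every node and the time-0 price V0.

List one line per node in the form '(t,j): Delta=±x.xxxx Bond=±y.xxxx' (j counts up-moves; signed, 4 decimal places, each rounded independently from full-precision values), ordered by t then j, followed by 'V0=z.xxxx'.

(0,0): Delta=0.4292 Bond=3.5598
(1,0): Delta=-0.2776 Bond=29.9334
(1,1): Delta=0.6260 Bond=-9.8688
(2,0): Delta=-1.0000 Bond=55.6041
(2,1): Delta=-0.0764 Bond=25.4960
(2,2): Delta=0.8216 Bond=-32.6513
(3,0): Delta=-1.0000 Bond=67.2810
(3,1): Delta=-1.0000 Bond=67.2810
(3,2): Delta=0.1808 Bond=10.6970
(3,3): Delta=1.0000 Bond=-67.2810
V0=24.5890

The replicating-portfolio and risk-neutral prices coincide; use p* = (1.21−0.74)/(1.47−0.74) = 0.6438 for the latter.
Terminal payoffs: V(4,0)=66.7166, V(4,1)=52.2217, V(4,2)=23.4279, V(4,3)=33.7707, V(4,4)=147.3950
Node (3,0) S=19.8560: V=(p*·52.2217+(1−p*)·66.7166)/1.21=47.4250; Δ=(52.2217−66.7166)/(29.1883−14.6934)=-1.0000; B=V−Δ·S=67.2810
Node (3,1) S=39.4436: V=(p*·23.4279+(1−p*)·52.2217)/1.21=27.8374; Δ=(23.4279−52.2217)/(57.9821−29.1883)=-1.0000; B=V−Δ·S=67.2810
Node (3,2) S=78.3542: V=(p*·33.7707+(1−p*)·23.4279)/1.21=24.8653; Δ=(33.7707−23.4279)/(115.1807−57.9821)=0.1808; B=V−Δ·S=10.6970
Node (3,3) S=155.6496: V=(p*·147.3950+(1−p*)·33.7707)/1.21=88.3686; Δ=(147.3950−33.7707)/(228.8050−115.1807)=1.0000; B=V−Δ·S=-67.2810
Node (2,0) S=26.8324: V=(p*·27.8374+(1−p*)·47.4250)/1.21=28.7717; Δ=(27.8374−47.4250)/(39.4436−19.8560)=-1.0000; B=V−Δ·S=55.6041
Node (2,1) S=53.3022: V=(p*·24.8653+(1−p*)·27.8374)/1.21=21.4246; Δ=(24.8653−27.8374)/(78.3542−39.4436)=-0.0764; B=V−Δ·S=25.4960
Node (2,2) S=105.8841: V=(p*·88.3686+(1−p*)·24.8653)/1.21=54.3397; Δ=(88.3686−24.8653)/(155.6496−78.3542)=0.8216; B=V−Δ·S=-32.6513
Node (1,0) S=36.2600: V=(p*·21.4246+(1−p*)·28.7717)/1.21=19.8689; Δ=(21.4246−28.7717)/(53.3022−26.8324)=-0.2776; B=V−Δ·S=29.9334
Node (1,1) S=72.0300: V=(p*·54.3397+(1−p*)·21.4246)/1.21=35.2203; Δ=(54.3397−21.4246)/(105.8841−53.3022)=0.6260; B=V−Δ·S=-9.8688
Node (0,0) S=49.0000: V=(p*·35.2203+(1−p*)·19.8689)/1.21=24.5890; Δ=(35.2203−19.8689)/(72.0300−36.2600)=0.4292; B=V−Δ·S=3.5598
Self-financing check: at every node Δ·S+B equals the discounted successor values.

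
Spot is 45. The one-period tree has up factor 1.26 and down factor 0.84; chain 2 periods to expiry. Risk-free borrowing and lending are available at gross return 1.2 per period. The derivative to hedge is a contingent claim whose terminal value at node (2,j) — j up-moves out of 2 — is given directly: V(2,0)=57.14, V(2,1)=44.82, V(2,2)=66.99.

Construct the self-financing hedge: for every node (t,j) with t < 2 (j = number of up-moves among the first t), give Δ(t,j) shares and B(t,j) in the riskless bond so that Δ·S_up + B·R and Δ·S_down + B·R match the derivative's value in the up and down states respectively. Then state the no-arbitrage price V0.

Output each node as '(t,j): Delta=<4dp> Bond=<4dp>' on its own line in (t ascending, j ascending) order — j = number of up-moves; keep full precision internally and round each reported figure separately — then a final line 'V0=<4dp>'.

Under the risk-neutral measure, an up-move has probability p* = (R−d)/(u−d) = 0.8571 and values discount at R = 1.2.
At expiry t=2: V(2,0)=57.1400, V(2,1)=44.8200, V(2,2)=66.9900
Node (1,0) S=37.8000: V=(p*·44.8200+(1−p*)·57.1400)/1.2=38.8167; Δ=(44.8200−57.1400)/(47.6280−31.7520)=-0.7760; B=V−Δ·S=68.1500
Node (1,1) S=56.7000: V=(p*·66.9900+(1−p*)·44.8200)/1.2=53.1857; Δ=(66.9900−44.8200)/(71.4420−47.6280)=0.9310; B=V−Δ·S=0.4000
Node (0,0) S=45.0000: V=(p*·53.1857+(1−p*)·38.8167)/1.2=42.6108; Δ=(53.1857−38.8167)/(56.7000−37.8000)=0.7603; B=V−Δ·S=8.3988
The time-0 hedge costs 42.6108, which is the no-arbitrage price.

(0,0): Delta=0.7603 Bond=8.3988
(1,0): Delta=-0.7760 Bond=68.1500
(1,1): Delta=0.9310 Bond=0.4000
V0=42.6108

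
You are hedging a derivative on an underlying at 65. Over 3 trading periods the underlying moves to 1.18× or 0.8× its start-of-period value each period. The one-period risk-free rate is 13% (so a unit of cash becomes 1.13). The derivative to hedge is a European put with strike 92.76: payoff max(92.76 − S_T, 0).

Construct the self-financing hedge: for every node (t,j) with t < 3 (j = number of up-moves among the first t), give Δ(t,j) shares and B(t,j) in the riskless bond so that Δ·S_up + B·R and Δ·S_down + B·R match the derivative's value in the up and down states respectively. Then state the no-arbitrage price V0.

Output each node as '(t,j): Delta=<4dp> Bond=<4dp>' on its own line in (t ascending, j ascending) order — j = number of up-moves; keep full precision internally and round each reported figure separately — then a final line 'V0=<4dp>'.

(0,0): Delta=-0.6644 Bond=48.8416
(1,0): Delta=-1.0000 Bond=72.6447
(1,1): Delta=-0.6299 Bond=52.5465
(2,0): Delta=-1.0000 Bond=82.0885
(2,1): Delta=-1.0000 Bond=82.0885
(2,2): Delta=-0.5919 Bond=55.9365
V0=5.6587

Under the risk-neutral measure, an up-move has probability p* = (R−d)/(u−d) = 0.8684 and values discount at R = 1.13.
Payoff layer (t=3): V(3,0)=59.4800, V(3,1)=43.6720, V(3,2)=20.3552, V(3,3)=0.0000
Node (2,0) S=41.6000: V=(p*·43.6720+(1−p*)·59.4800)/1.13=40.4885; Δ=(43.6720−59.4800)/(49.0880−33.2800)=-1.0000; B=V−Δ·S=82.0885
Node (2,1) S=61.3600: V=(p*·20.3552+(1−p*)·43.6720)/1.13=20.7285; Δ=(20.3552−43.6720)/(72.4048−49.0880)=-1.0000; B=V−Δ·S=82.0885
Node (2,2) S=90.5060: V=(p*·0.0000+(1−p*)·20.3552)/1.13=2.3702; Δ=(0.0000−20.3552)/(106.7971−72.4048)=-0.5919; B=V−Δ·S=55.9365
Node (1,0) S=52.0000: V=(p*·20.7285+(1−p*)·40.4885)/1.13=20.6447; Δ=(20.7285−40.4885)/(61.3600−41.6000)=-1.0000; B=V−Δ·S=72.6447
Node (1,1) S=76.7000: V=(p*·2.3702+(1−p*)·20.7285)/1.13=4.2352; Δ=(2.3702−20.7285)/(90.5060−61.3600)=-0.6299; B=V−Δ·S=52.5465
Node (0,0) S=65.0000: V=(p*·4.2352+(1−p*)·20.6447)/1.13=5.6587; Δ=(4.2352−20.6447)/(76.7000−52.0000)=-0.6644; B=V−Δ·S=48.8416
Root portfolio cost Δ·65+B reproduces V0=5.6587.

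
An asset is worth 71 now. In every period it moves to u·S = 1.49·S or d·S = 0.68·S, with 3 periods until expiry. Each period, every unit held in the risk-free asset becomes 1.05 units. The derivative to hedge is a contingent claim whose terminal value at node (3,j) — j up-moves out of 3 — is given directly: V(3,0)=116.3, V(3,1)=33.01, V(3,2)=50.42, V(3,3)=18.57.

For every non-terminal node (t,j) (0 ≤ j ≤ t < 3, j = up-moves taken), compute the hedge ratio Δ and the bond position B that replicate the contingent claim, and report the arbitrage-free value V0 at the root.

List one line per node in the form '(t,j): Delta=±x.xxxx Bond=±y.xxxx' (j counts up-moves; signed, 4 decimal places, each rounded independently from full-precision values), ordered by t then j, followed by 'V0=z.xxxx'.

(0,0): Delta=-0.3562 Bond=69.2608
(1,0): Delta=-0.9082 Bond=99.3743
(1,1): Delta=-0.0566 Bond=41.0313
(2,0): Delta=-3.1321 Bond=177.3547
(2,1): Delta=0.2988 Bond=17.5183
(2,2): Delta=-0.2495 Bond=73.4841
V0=43.9729

The replicating-portfolio and risk-neutral prices coincide; use p* = (1.05−0.68)/(1.49−0.68) = 0.4568 for the latter.
Payoff layer (t=3): V(3,0)=116.3000, V(3,1)=33.0100, V(3,2)=50.4200, V(3,3)=18.5700
Node (2,0) S=32.8304: V=(p*·33.0100+(1−p*)·116.3000)/1.05=74.5276; Δ=(33.0100−116.3000)/(48.9173−22.3247)=-3.1321; B=V−Δ·S=177.3547
Node (2,1) S=71.9372: V=(p*·50.4200+(1−p*)·33.0100)/1.05=39.0121; Δ=(50.4200−33.0100)/(107.1864−48.9173)=0.2988; B=V−Δ·S=17.5183
Node (2,2) S=157.6271: V=(p*·18.5700+(1−p*)·50.4200)/1.05=34.1631; Δ=(18.5700−50.4200)/(234.8644−107.1864)=-0.2495; B=V−Δ·S=73.4841
Node (1,0) S=48.2800: V=(p*·39.0121+(1−p*)·74.5276)/1.05=55.5281; Δ=(39.0121−74.5276)/(71.9372−32.8304)=-0.9082; B=V−Δ·S=99.3743
Node (1,1) S=105.7900: V=(p*·34.1631+(1−p*)·39.0121)/1.05=35.0449; Δ=(34.1631−39.0121)/(157.6271−71.9372)=-0.0566; B=V−Δ·S=41.0313
Node (0,0) S=71.0000: V=(p*·35.0449+(1−p*)·55.5281)/1.05=43.9729; Δ=(35.0449−55.5281)/(105.7900−48.2800)=-0.3562; B=V−Δ·S=69.2608
Each (Δ,B) replicates both successor values, so the strategy is self-financing and V0 is arbitrage-free.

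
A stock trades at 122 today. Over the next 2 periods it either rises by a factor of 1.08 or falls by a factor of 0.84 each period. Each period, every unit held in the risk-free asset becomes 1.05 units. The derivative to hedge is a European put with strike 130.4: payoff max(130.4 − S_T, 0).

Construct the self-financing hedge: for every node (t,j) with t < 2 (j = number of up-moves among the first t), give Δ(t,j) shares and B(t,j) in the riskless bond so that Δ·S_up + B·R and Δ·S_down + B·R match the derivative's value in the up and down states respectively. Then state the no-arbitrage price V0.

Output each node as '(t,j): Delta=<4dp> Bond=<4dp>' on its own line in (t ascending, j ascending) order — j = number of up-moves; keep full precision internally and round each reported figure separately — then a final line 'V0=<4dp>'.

Risk-neutral probability p* = (R−d)/(u−d) = (1.05−0.84)/(1.08−0.84) = 0.8750.
Payoff layer (t=2): V(2,0)=44.3168, V(2,1)=19.7216, V(2,2)=0.0000
  t=1,j=0: stock 102.4800 → up 110.6784 (V=19.7216), down 86.0832 (V=44.3168). Price 21.7105; hedge Δ=-1.0000, bond B=124.1905.
  t=1,j=1: stock 131.7600 → up 142.3008 (V=0.0000), down 110.6784 (V=19.7216). Price 2.3478; hedge Δ=-0.6237, bond B=84.5211.
  t=0,j=0: stock 122.0000 → up 131.7600 (V=2.3478), down 102.4800 (V=21.7105). Price 4.5411; hedge Δ=-0.6613, bond B=85.2189.
Self-financing check: at every node Δ·S+B equals the discounted successor values.

(0,0): Delta=-0.6613 Bond=85.2189
(1,0): Delta=-1.0000 Bond=124.1905
(1,1): Delta=-0.6237 Bond=84.5211
V0=4.5411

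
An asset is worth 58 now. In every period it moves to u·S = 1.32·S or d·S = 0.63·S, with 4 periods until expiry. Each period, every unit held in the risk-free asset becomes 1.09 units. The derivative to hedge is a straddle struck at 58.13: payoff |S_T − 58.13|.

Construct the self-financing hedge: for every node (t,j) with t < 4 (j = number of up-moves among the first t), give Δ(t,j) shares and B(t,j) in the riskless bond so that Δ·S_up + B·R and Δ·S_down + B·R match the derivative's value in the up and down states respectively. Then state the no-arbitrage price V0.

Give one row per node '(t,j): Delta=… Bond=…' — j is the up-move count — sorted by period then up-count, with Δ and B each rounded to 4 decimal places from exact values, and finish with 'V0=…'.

(0,0): Delta=0.4968 Bond=1.8798
(1,0): Delta=-0.2311 Bond=28.6487
(1,1): Delta=0.6706 Bond=-11.2509
(2,0): Delta=-1.0000 Bond=48.9269
(2,1): Delta=-0.0476 Bond=22.3772
(2,2): Delta=0.8419 Bond=-29.5838
(3,0): Delta=-1.0000 Bond=53.3303
(3,1): Delta=-1.0000 Bond=53.3303
(3,2): Delta=0.1796 Bond=9.9216
(3,3): Delta=1.0000 Bond=-53.3303
V0=30.6966

No-arbitrage ⇒ martingale measure with p* = (R−d)/(u−d) = 0.6667.
At expiry t=4: V(4,0)=48.9933, V(4,1)=38.9864, V(4,2)=18.0196, V(4,3)=25.9108, V(4,4)=117.9556
(3,0): S=14.5027. Δ = (V_up−V_dn)/(S_up−S_dn) = (38.9864−48.9933)/(19.1436−9.1367) = -1.0000. V = [p*·38.9864 + (1−p*)·48.9933]/1.09 = 38.8275. B = V − Δ·S = 53.3303.
(3,1): S=30.3867. Δ = (V_up−V_dn)/(S_up−S_dn) = (18.0196−38.9864)/(40.1104−19.1436) = -1.0000. V = [p*·18.0196 + (1−p*)·38.9864]/1.09 = 22.9436. B = V − Δ·S = 53.3303.
(3,2): S=63.6673. Δ = (V_up−V_dn)/(S_up−S_dn) = (25.9108−18.0196)/(84.0408−40.1104) = 0.1796. V = [p*·25.9108 + (1−p*)·18.0196]/1.09 = 21.3582. B = V − Δ·S = 9.9216.
(3,3): S=133.3981. Δ = (V_up−V_dn)/(S_up−S_dn) = (117.9556−25.9108)/(176.0856−84.0408) = 1.0000. V = [p*·117.9556 + (1−p*)·25.9108]/1.09 = 80.0679. B = V − Δ·S = -53.3303.
(2,0): S=23.0202. Δ = (V_up−V_dn)/(S_up−S_dn) = (22.9436−38.8275)/(30.3867−14.5027) = -1.0000. V = [p*·22.9436 + (1−p*)·38.8275]/1.09 = 25.9067. B = V − Δ·S = 48.9269.
(2,1): S=48.2328. Δ = (V_up−V_dn)/(S_up−S_dn) = (21.3582−22.9436)/(63.6673−30.3867) = -0.0476. V = [p*·21.3582 + (1−p*)·22.9436]/1.09 = 20.0795. B = V − Δ·S = 22.3772.
(2,2): S=101.0592. Δ = (V_up−V_dn)/(S_up−S_dn) = (80.0679−21.3582)/(133.3981−63.6673) = 0.8419. V = [p*·80.0679 + (1−p*)·21.3582]/1.09 = 55.5027. B = V − Δ·S = -29.5838.
(1,0): S=36.5400. Δ = (V_up−V_dn)/(S_up−S_dn) = (20.0795−25.9067)/(48.2328−23.0202) = -0.2311. V = [p*·20.0795 + (1−p*)·25.9067]/1.09 = 20.2036. B = V − Δ·S = 28.6487.
(1,1): S=76.5600. Δ = (V_up−V_dn)/(S_up−S_dn) = (55.5027−20.0795)/(101.0592−48.2328) = 0.6706. V = [p*·55.5027 + (1−p*)·20.0795]/1.09 = 40.0871. B = V − Δ·S = -11.2509.
(0,0): S=58.0000. Δ = (V_up−V_dn)/(S_up−S_dn) = (40.0871−20.2036)/(76.5600−36.5400) = 0.4968. V = [p*·40.0871 + (1−p*)·20.2036]/1.09 = 30.6966. B = V − Δ·S = 1.8798.
Check: Δ(0,0)·S0 + B(0,0) = 30.6966 = V0.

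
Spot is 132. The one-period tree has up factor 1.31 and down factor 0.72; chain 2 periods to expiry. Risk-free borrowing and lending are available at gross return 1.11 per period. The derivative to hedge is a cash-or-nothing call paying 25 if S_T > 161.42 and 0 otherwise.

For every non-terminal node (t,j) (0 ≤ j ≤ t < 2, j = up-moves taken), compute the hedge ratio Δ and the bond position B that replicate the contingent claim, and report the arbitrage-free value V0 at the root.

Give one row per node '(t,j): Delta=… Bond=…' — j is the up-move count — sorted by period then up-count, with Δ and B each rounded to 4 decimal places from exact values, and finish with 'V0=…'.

Since d<R<u, set p* = (R−d)/(u−d) = 0.6610; price each node as the discounted p*-expectation of its children.
Payoff layer (t=2): V(2,0)=0.0000, V(2,1)=0.0000, V(2,2)=25.0000
(1,0): S=95.0400. Δ = (V_up−V_dn)/(S_up−S_dn) = (0.0000−0.0000)/(124.5024−68.4288) = 0.0000. V = [p*·0.0000 + (1−p*)·0.0000]/1.11 = 0.0000. B = V − Δ·S = 0.0000.
(1,1): S=172.9200. Δ = (V_up−V_dn)/(S_up−S_dn) = (25.0000−0.0000)/(226.5252−124.5024) = 0.2450. V = [p*·25.0000 + (1−p*)·0.0000]/1.11 = 14.8878. B = V − Δ·S = -27.4851.
(0,0): S=132.0000. Δ = (V_up−V_dn)/(S_up−S_dn) = (14.8878−0.0000)/(172.9200−95.0400) = 0.1912. V = [p*·14.8878 + (1−p*)·0.0000]/1.11 = 8.8658. B = V − Δ·S = -16.3677.
Self-financing check: at every node Δ·S+B equals the discounted successor values.

(0,0): Delta=0.1912 Bond=-16.3677
(1,0): Delta=0.0000 Bond=0.0000
(1,1): Delta=0.2450 Bond=-27.4851
V0=8.8658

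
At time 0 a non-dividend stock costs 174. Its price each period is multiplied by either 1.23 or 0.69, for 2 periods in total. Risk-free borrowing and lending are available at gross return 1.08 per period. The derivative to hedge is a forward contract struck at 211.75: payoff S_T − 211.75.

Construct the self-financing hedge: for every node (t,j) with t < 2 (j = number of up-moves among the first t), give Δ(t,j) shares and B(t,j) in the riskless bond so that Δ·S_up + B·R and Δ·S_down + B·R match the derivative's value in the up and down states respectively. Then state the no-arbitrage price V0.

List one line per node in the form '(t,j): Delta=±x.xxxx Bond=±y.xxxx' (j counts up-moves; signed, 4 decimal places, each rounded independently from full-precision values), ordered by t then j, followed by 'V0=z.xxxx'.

(0,0): Delta=1.0000 Bond=-181.5415
(1,0): Delta=1.0000 Bond=-196.0648
(1,1): Delta=1.0000 Bond=-196.0648
V0=-7.5415

Risk-neutral probability p* = (R−d)/(u−d) = (1.08−0.69)/(1.23−0.69) = 0.7222.
Payoff layer (t=2): V(2,0)=-128.9086, V(2,1)=-64.0762, V(2,2)=51.4946
(1,0): S=120.0600. Δ = (V_up−V_dn)/(S_up−S_dn) = (-64.0762−-128.9086)/(147.6738−82.8414) = 1.0000. V = [p*·-64.0762 + (1−p*)·-128.9086]/1.08 = -76.0048. B = V − Δ·S = -196.0648.
(1,1): S=214.0200. Δ = (V_up−V_dn)/(S_up−S_dn) = (51.4946−-64.0762)/(263.2446−147.6738) = 1.0000. V = [p*·51.4946 + (1−p*)·-64.0762]/1.08 = 17.9552. B = V − Δ·S = -196.0648.
(0,0): S=174.0000. Δ = (V_up−V_dn)/(S_up−S_dn) = (17.9552−-76.0048)/(214.0200−120.0600) = 1.0000. V = [p*·17.9552 + (1−p*)·-76.0048]/1.08 = -7.5415. B = V − Δ·S = -181.5415.
The time-0 hedge costs -7.5415, which is the no-arbitrage price.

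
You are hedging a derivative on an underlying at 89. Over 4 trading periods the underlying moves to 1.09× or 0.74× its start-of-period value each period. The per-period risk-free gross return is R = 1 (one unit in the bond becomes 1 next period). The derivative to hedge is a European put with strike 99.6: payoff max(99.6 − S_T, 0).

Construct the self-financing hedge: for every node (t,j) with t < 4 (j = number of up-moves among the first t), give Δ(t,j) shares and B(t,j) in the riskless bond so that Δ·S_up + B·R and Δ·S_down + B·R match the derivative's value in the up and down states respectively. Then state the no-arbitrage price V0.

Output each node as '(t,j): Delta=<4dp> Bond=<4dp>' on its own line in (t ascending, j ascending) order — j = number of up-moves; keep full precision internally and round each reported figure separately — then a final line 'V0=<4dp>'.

Since d<R<u, set p* = (R−d)/(u−d) = 0.7429; price each node as the discounted p*-expectation of its children.
Payoff layer (t=4): V(4,0)=72.9119, V(4,1)=60.2892, V(4,2)=41.6963, V(4,3)=14.3094, V(4,4)=0.0000
(3,0): S=36.0649. Δ = (V_up−V_dn)/(S_up−S_dn) = (60.2892−72.9119)/(39.3108−26.6881) = -1.0000. V = [p*·60.2892 + (1−p*)·72.9119]/1 = 63.5351. B = V − Δ·S = 99.6000.
(3,1): S=53.1227. Δ = (V_up−V_dn)/(S_up−S_dn) = (41.6963−60.2892)/(57.9037−39.3108) = -1.0000. V = [p*·41.6963 + (1−p*)·60.2892]/1 = 46.4773. B = V − Δ·S = 99.6000.
(3,2): S=78.2483. Δ = (V_up−V_dn)/(S_up−S_dn) = (14.3094−41.6963)/(85.2906−57.9037) = -1.0000. V = [p*·14.3094 + (1−p*)·41.6963]/1 = 21.3517. B = V − Δ·S = 99.6000.
(3,3): S=115.2576. Δ = (V_up−V_dn)/(S_up−S_dn) = (0.0000−14.3094)/(125.6308−85.2906) = -0.3547. V = [p*·0.0000 + (1−p*)·14.3094]/1 = 3.6796. B = V − Δ·S = 44.5635.
(2,0): S=48.7364. Δ = (V_up−V_dn)/(S_up−S_dn) = (46.4773−63.5351)/(53.1227−36.0649) = -1.0000. V = [p*·46.4773 + (1−p*)·63.5351]/1 = 50.8636. B = V − Δ·S = 99.6000.
(2,1): S=71.7874. Δ = (V_up−V_dn)/(S_up−S_dn) = (21.3517−46.4773)/(78.2483−53.1227) = -1.0000. V = [p*·21.3517 + (1−p*)·46.4773]/1 = 27.8126. B = V − Δ·S = 99.6000.
(2,2): S=105.7409. Δ = (V_up−V_dn)/(S_up−S_dn) = (3.6796−21.3517)/(115.2576−78.2483) = -0.4775. V = [p*·3.6796 + (1−p*)·21.3517]/1 = 8.2238. B = V − Δ·S = 58.7158.
(1,0): S=65.8600. Δ = (V_up−V_dn)/(S_up−S_dn) = (27.8126−50.8636)/(71.7874−48.7364) = -1.0000. V = [p*·27.8126 + (1−p*)·50.8636]/1 = 33.7400. B = V − Δ·S = 99.6000.
(1,1): S=97.0100. Δ = (V_up−V_dn)/(S_up−S_dn) = (8.2238−27.8126)/(105.7409−71.7874) = -0.5769. V = [p*·8.2238 + (1−p*)·27.8126]/1 = 13.2609. B = V − Δ·S = 69.2289.
(0,0): S=89.0000. Δ = (V_up−V_dn)/(S_up−S_dn) = (13.2609−33.7400)/(97.0100−65.8600) = -0.6574. V = [p*·13.2609 + (1−p*)·33.7400]/1 = 18.5270. B = V − Δ·S = 77.0386.
Check: Δ(0,0)·S0 + B(0,0) = 18.5270 = V0.

(0,0): Delta=-0.6574 Bond=77.0386
(1,0): Delta=-1.0000 Bond=99.6000
(1,1): Delta=-0.5769 Bond=69.2289
(2,0): Delta=-1.0000 Bond=99.6000
(2,1): Delta=-1.0000 Bond=99.6000
(2,2): Delta=-0.4775 Bond=58.7158
(3,0): Delta=-1.0000 Bond=99.6000
(3,1): Delta=-1.0000 Bond=99.6000
(3,2): Delta=-1.0000 Bond=99.6000
(3,3): Delta=-0.3547 Bond=44.5635
V0=18.5270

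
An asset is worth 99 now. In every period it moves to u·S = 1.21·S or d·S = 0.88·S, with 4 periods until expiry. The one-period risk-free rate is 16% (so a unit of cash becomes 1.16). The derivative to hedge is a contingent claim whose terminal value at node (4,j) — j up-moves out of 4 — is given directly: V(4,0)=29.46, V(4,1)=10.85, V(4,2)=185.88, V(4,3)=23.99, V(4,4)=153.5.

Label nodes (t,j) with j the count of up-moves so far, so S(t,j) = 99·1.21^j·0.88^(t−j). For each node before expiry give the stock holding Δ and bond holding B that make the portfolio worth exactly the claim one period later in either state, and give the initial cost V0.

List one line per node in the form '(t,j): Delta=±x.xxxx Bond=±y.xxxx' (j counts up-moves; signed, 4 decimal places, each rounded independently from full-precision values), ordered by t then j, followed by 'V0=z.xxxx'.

The replicating-portfolio and risk-neutral prices coincide; use p* = (1.16−0.88)/(1.21−0.88) = 0.8485 for the latter.
Payoff layer (t=4): V(4,0)=29.4600, V(4,1)=10.8500, V(4,2)=185.8800, V(4,3)=23.9900, V(4,4)=153.5000
(3,0): S=67.4657. Δ = (V_up−V_dn)/(S_up−S_dn) = (10.8500−29.4600)/(81.6335−59.3698) = -0.8359. V = [p*·10.8500 + (1−p*)·29.4600]/1.16 = 11.7842. B = V − Δ·S = 68.1782.
(3,1): S=92.7654. Δ = (V_up−V_dn)/(S_up−S_dn) = (185.8800−10.8500)/(112.2461−81.6335) = 5.7176. V = [p*·185.8800 + (1−p*)·10.8500]/1.16 = 137.3796. B = V − Δ·S = -393.0144.
(3,2): S=127.5524. Δ = (V_up−V_dn)/(S_up−S_dn) = (23.9900−185.8800)/(154.3384−112.2461) = -3.8461. V = [p*·23.9900 + (1−p*)·185.8800]/1.16 = 41.8265. B = V − Δ·S = 532.4023.
(3,3): S=175.3845. Δ = (V_up−V_dn)/(S_up−S_dn) = (153.5000−23.9900)/(212.2153−154.3384) = 2.2377. V = [p*·153.5000 + (1−p*)·23.9900]/1.16 = 115.4114. B = V − Δ·S = -277.0431.
(2,0): S=76.6656. Δ = (V_up−V_dn)/(S_up−S_dn) = (137.3796−11.7842)/(92.7654−67.4657) = 4.9643. V = [p*·137.3796 + (1−p*)·11.7842]/1.16 = 102.0258. B = V − Δ·S = -278.5661.
(2,1): S=105.4152. Δ = (V_up−V_dn)/(S_up−S_dn) = (41.8265−137.3796)/(127.5524−92.7654) = -2.7468. V = [p*·41.8265 + (1−p*)·137.3796]/1.16 = 48.5382. B = V − Δ·S = 338.0928.
(2,2): S=144.9459. Δ = (V_up−V_dn)/(S_up−S_dn) = (115.4114−41.8265)/(175.3845−127.5524) = 1.5384. V = [p*·115.4114 + (1−p*)·41.8265]/1.16 = 89.8812. B = V − Δ·S = -133.1033.
(1,0): S=87.1200. Δ = (V_up−V_dn)/(S_up−S_dn) = (48.5382−102.0258)/(105.4152−76.6656) = -1.8605. V = [p*·48.5382 + (1−p*)·102.0258]/1.16 = 48.8296. B = V − Δ·S = 210.9135.
(1,1): S=119.7900. Δ = (V_up−V_dn)/(S_up−S_dn) = (89.8812−48.5382)/(144.9459−105.4152) = 1.0458. V = [p*·89.8812 + (1−p*)·48.5382]/1.16 = 72.0837. B = V − Δ·S = -53.1983.
(0,0): S=99.0000. Δ = (V_up−V_dn)/(S_up−S_dn) = (72.0837−48.8296)/(119.7900−87.1200) = 0.7118. V = [p*·72.0837 + (1−p*)·48.8296]/1.16 = 59.1038. B = V − Δ·S = -11.3632.
Check: Δ(0,0)·S0 + B(0,0) = 59.1038 = V0.

(0,0): Delta=0.7118 Bond=-11.3632
(1,0): Delta=-1.8605 Bond=210.9135
(1,1): Delta=1.0458 Bond=-53.1983
(2,0): Delta=4.9643 Bond=-278.5661
(2,1): Delta=-2.7468 Bond=338.0928
(2,2): Delta=1.5384 Bond=-133.1033
(3,0): Delta=-0.8359 Bond=68.1782
(3,1): Delta=5.7176 Bond=-393.0144
(3,2): Delta=-3.8461 Bond=532.4023
(3,3): Delta=2.2377 Bond=-277.0431
V0=59.1038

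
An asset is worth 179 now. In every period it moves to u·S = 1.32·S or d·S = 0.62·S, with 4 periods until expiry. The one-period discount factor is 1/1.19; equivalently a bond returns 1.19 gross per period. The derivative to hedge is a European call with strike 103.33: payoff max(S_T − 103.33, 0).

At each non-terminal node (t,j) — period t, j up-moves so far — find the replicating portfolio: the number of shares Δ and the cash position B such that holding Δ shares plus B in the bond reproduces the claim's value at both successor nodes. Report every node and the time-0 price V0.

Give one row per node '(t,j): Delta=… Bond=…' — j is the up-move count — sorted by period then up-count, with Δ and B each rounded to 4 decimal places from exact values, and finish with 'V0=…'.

(0,0): Delta=0.9803 Bond=-47.4723
(1,0): Delta=0.8614 Bond=-43.2899
(1,1): Delta=0.9931 Bond=-59.5030
(2,0): Delta=0.2353 Bond=-8.4342
(2,1): Delta=0.9284 Bond=-61.3404
(2,2): Delta=1.0000 Bond=-72.9680
(3,0): Delta=0.0000 Bond=0.0000
(3,1): Delta=0.2605 Bond=-12.3258
(3,2): Delta=1.0000 Bond=-86.8319
(3,3): Delta=1.0000 Bond=-86.8319
V0=128.0073

No-arbitrage ⇒ martingale measure with p* = (R−d)/(u−d) = 0.8143.
Payoff layer (t=4): V(4,0)=0.0000, V(4,1)=0.0000, V(4,2)=16.5604, V(4,3)=151.9204, V(4,4)=440.1064
  t=3,j=0: stock 42.6607 → up 56.3121 (V=0.0000), down 26.4496 (V=0.0000). Price 0.0000; hedge Δ=0.0000, bond B=0.0000.
  t=3,j=1: stock 90.8260 → up 119.8904 (V=16.5604), down 56.3121 (V=0.0000). Price 11.3318; hedge Δ=0.2605, bond B=-12.3258.
  t=3,j=2: stock 193.3716 → up 255.2504 (V=151.9204), down 119.8904 (V=16.5604). Price 106.5396; hedge Δ=1.0000, bond B=-86.8319.
  t=3,j=3: stock 411.6943 → up 543.4364 (V=440.1064), down 255.2504 (V=151.9204). Price 324.8623; hedge Δ=1.0000, bond B=-86.8319.
  t=2,j=0: stock 68.8076 → up 90.8260 (V=11.3318), down 42.6607 (V=0.0000). Price 7.7541; hedge Δ=0.2353, bond B=-8.4342.
  t=2,j=1: stock 146.4936 → up 193.3716 (V=106.5396), down 90.8260 (V=11.3318). Price 74.6707; hedge Δ=0.9284, bond B=-61.3404.
  t=2,j=2: stock 311.8896 → up 411.6943 (V=324.8623), down 193.3716 (V=106.5396). Price 238.9216; hedge Δ=1.0000, bond B=-72.9680.
  t=1,j=0: stock 110.9800 → up 146.4936 (V=74.6707), down 68.8076 (V=7.7541). Price 52.3053; hedge Δ=0.8614, bond B=-43.2899.
  t=1,j=1: stock 236.2800 → up 311.8896 (V=238.9216), down 146.4936 (V=74.6707). Price 175.1411; hedge Δ=0.9931, bond B=-59.5030.
  t=0,j=0: stock 179.0000 → up 236.2800 (V=175.1411), down 110.9800 (V=52.3053). Price 128.0073; hedge Δ=0.9803, bond B=-47.4723.
Root portfolio cost Δ·179+B reproduces V0=128.0073.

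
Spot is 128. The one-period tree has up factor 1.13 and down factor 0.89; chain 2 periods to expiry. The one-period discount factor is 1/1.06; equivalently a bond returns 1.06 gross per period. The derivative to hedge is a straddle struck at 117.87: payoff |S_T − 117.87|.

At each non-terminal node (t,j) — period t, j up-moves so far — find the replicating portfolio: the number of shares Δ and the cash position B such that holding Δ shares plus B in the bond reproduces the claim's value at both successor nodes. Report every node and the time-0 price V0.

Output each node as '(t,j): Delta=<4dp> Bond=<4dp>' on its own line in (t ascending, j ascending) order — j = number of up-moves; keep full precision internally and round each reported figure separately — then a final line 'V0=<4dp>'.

Under the risk-neutral measure, an up-move has probability p* = (R−d)/(u−d) = 0.7083 and values discount at R = 1.06.
Payoff layer (t=2): V(2,0)=16.4812, V(2,1)=10.8596, V(2,2)=45.5732
  t=1,j=0: stock 113.9200 → up 128.7296 (V=10.8596), down 101.3888 (V=16.4812). Price 11.7917; hedge Δ=-0.2056, bond B=35.2151.
  t=1,j=1: stock 144.6400 → up 163.4432 (V=45.5732), down 128.7296 (V=10.8596). Price 33.4419; hedge Δ=1.0000, bond B=-111.1981.
  t=0,j=0: stock 128.0000 → up 144.6400 (V=33.4419), down 113.9200 (V=11.7917). Price 25.5918; hedge Δ=0.7048, bond B=-64.6172.
Check: Δ(0,0)·S0 + B(0,0) = 25.5918 = V0.

(0,0): Delta=0.7048 Bond=-64.6172
(1,0): Delta=-0.2056 Bond=35.2151
(1,1): Delta=1.0000 Bond=-111.1981
V0=25.5918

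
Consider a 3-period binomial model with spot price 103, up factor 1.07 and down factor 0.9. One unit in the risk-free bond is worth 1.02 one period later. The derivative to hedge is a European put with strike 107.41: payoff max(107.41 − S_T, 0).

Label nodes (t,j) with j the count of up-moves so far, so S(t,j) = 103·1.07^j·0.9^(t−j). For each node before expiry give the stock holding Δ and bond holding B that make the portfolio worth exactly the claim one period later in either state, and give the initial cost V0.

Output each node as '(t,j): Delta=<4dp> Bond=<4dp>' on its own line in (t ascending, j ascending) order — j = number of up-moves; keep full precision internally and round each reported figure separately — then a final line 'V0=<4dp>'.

The replicating-portfolio and risk-neutral prices coincide; use p* = (1.02−0.9)/(1.07−0.9) = 0.7059 for the latter.
At expiry t=3: V(3,0)=32.3230, V(3,1)=18.1399, V(3,2)=1.2778, V(3,3)=0.0000
(2,0): S=83.4300. Δ = (V_up−V_dn)/(S_up−S_dn) = (18.1399−32.3230)/(89.2701−75.0870) = -1.0000. V = [p*·18.1399 + (1−p*)·32.3230]/1.02 = 21.8739. B = V − Δ·S = 105.3039.
(2,1): S=99.1890. Δ = (V_up−V_dn)/(S_up−S_dn) = (1.2778−18.1399)/(106.1322−89.2701) = -1.0000. V = [p*·1.2778 + (1−p*)·18.1399]/1.02 = 6.1149. B = V − Δ·S = 105.3039.
(2,2): S=117.9247. Δ = (V_up−V_dn)/(S_up−S_dn) = (0.0000−1.2778)/(126.1794−106.1322) = -0.0637. V = [p*·0.0000 + (1−p*)·1.2778]/1.02 = 0.3684. B = V − Δ·S = 7.8847.
(1,0): S=92.7000. Δ = (V_up−V_dn)/(S_up−S_dn) = (6.1149−21.8739)/(99.1890−83.4300) = -1.0000. V = [p*·6.1149 + (1−p*)·21.8739]/1.02 = 10.5391. B = V − Δ·S = 103.2391.
(1,1): S=110.2100. Δ = (V_up−V_dn)/(S_up−S_dn) = (0.3684−6.1149)/(117.9247−99.1890) = -0.3067. V = [p*·0.3684 + (1−p*)·6.1149]/1.02 = 2.0182. B = V − Δ·S = 35.8210.
(0,0): S=103.0000. Δ = (V_up−V_dn)/(S_up−S_dn) = (2.0182−10.5391)/(110.2100−92.7000) = -0.4866. V = [p*·2.0182 + (1−p*)·10.5391]/1.02 = 4.4357. B = V − Δ·S = 54.5587.
Each (Δ,B) replicates both successor values, so the strategy is self-financing and V0 is arbitrage-free.

(0,0): Delta=-0.4866 Bond=54.5587
(1,0): Delta=-1.0000 Bond=103.2391
(1,1): Delta=-0.3067 Bond=35.8210
(2,0): Delta=-1.0000 Bond=105.3039
(2,1): Delta=-1.0000 Bond=105.3039
(2,2): Delta=-0.0637 Bond=7.8847
V0=4.4357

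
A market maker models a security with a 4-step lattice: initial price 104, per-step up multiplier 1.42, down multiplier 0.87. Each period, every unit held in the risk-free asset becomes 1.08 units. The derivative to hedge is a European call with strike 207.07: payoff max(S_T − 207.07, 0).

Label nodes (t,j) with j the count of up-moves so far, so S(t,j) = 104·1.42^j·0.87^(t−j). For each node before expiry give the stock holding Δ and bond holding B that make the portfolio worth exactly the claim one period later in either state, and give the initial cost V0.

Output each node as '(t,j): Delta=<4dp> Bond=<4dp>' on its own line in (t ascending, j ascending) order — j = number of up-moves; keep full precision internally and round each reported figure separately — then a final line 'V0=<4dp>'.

Risk-neutral probability p* = (R−d)/(u−d) = (1.08−0.87)/(1.42−0.87) = 0.3818.
Terminal values V(4,·): V(4,0)=0.0000, V(4,1)=0.0000, V(4,2)=0.0000, V(4,3)=52.0003, V(4,4)=215.7804
  t=3,j=0: stock 68.4843 → up 97.2477 (V=0.0000), down 59.5814 (V=0.0000). Price 0.0000; hedge Δ=0.0000, bond B=0.0000.
  t=3,j=1: stock 111.7790 → up 158.7262 (V=0.0000), down 97.2477 (V=0.0000). Price 0.0000; hedge Δ=0.0000, bond B=0.0000.
  t=3,j=2: stock 182.4439 → up 259.0703 (V=52.0003), down 158.7262 (V=0.0000). Price 18.3839; hedge Δ=0.5182, bond B=-76.1621.
  t=3,j=3: stock 297.7820 → up 422.8504 (V=215.7804), down 259.0703 (V=52.0003). Price 106.0505; hedge Δ=1.0000, bond B=-191.7315.
  t=2,j=0: stock 78.7176 → up 111.7790 (V=0.0000), down 68.4843 (V=0.0000). Price 0.0000; hedge Δ=0.0000, bond B=0.0000.
  t=2,j=1: stock 128.4816 → up 182.4439 (V=18.3839), down 111.7790 (V=0.0000). Price 6.4994; hedge Δ=0.2602, bond B=-26.9260.
  t=2,j=2: stock 209.7056 → up 297.7820 (V=106.0505), down 182.4439 (V=18.3839). Price 48.0154; hedge Δ=0.7601, bond B=-111.3783.
  t=1,j=0: stock 90.4800 → up 128.4816 (V=6.4994), down 78.7176 (V=0.0000). Price 2.2978; hedge Δ=0.1306, bond B=-9.5193.
  t=1,j=1: stock 147.6800 → up 209.7056 (V=48.0154), down 128.4816 (V=6.4994). Price 20.6953; hedge Δ=0.5111, bond B=-54.7883.
  t=0,j=0: stock 104.0000 → up 147.6800 (V=20.6953), down 90.4800 (V=2.2978). Price 8.6317; hedge Δ=0.3216, bond B=-24.8184.
The time-0 hedge costs 8.6317, which is the no-arbitrage price.

(0,0): Delta=0.3216 Bond=-24.8184
(1,0): Delta=0.1306 Bond=-9.5193
(1,1): Delta=0.5111 Bond=-54.7883
(2,0): Delta=0.0000 Bond=0.0000
(2,1): Delta=0.2602 Bond=-26.9260
(2,2): Delta=0.7601 Bond=-111.3783
(3,0): Delta=0.0000 Bond=0.0000
(3,1): Delta=0.0000 Bond=0.0000
(3,2): Delta=0.5182 Bond=-76.1621
(3,3): Delta=1.0000 Bond=-191.7315
V0=8.6317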